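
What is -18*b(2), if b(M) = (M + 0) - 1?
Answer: -18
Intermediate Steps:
b(M) = -1 + M (b(M) = M - 1 = -1 + M)
-18*b(2) = -18*(-1 + 2) = -18*1 = -18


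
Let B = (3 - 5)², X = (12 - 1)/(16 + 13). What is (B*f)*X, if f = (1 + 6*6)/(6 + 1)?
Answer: 1628/203 ≈ 8.0197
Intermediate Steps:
f = 37/7 (f = (1 + 36)/7 = 37*(⅐) = 37/7 ≈ 5.2857)
X = 11/29 ≈ 0.37931
B = 4 (B = (-2)² = 4)
(B*f)*X = (4*(37/7))*(11/29) = (148/7)*(11/29) = 1628/203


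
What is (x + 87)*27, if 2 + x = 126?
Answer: 5697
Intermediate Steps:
x = 124 (x = -2 + 126 = 124)
(x + 87)*27 = (124 + 87)*27 = 211*27 = 5697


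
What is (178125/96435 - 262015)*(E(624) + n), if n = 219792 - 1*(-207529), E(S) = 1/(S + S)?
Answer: -28072776161488720/250731 ≈ -1.1196e+11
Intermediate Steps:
E(S) = 1/(2*S)
n = 427321 (n = 219792 + 207529 = 427321)
(178125/96435 - 262015)*(E(624) + n) = (178125/96435 - 262015)*((½)/624 + 427321) = (178125*(1/96435) - 262015)*((½)*(1/624) + 427321) = (11875/6429 - 262015)*(1/1248 + 427321) = -1684482560/6429*533296609/1248 = -28072776161488720/250731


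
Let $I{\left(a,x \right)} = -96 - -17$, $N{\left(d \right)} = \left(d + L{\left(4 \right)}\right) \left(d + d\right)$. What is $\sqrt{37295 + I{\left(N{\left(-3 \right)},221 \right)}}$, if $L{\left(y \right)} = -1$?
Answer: $4 \sqrt{2326} \approx 192.91$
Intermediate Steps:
$N{\left(d \right)} = 2 d \left(-1 + d\right)$ ($N{\left(d \right)} = \left(d - 1\right) \left(d + d\right) = \left(-1 + d\right) 2 d = 2 d \left(-1 + d\right)$)
$I{\left(a,x \right)} = -79$ ($I{\left(a,x \right)} = -96 + 17 = -79$)
$\sqrt{37295 + I{\left(N{\left(-3 \right)},221 \right)}} = \sqrt{37295 - 79} = \sqrt{37216} = 4 \sqrt{2326}$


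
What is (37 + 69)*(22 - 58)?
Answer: -3816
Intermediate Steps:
(37 + 69)*(22 - 58) = 106*(-36) = -3816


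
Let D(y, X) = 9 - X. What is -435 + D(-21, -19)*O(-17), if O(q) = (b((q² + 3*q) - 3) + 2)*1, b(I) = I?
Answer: 6201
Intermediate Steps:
O(q) = -1 + q² + 3*q (O(q) = (((q² + 3*q) - 3) + 2)*1 = ((-3 + q² + 3*q) + 2)*1 = (-1 + q² + 3*q)*1 = -1 + q² + 3*q)
-435 + D(-21, -19)*O(-17) = -435 + (9 - 1*(-19))*(-1 + (-17)² + 3*(-17)) = -435 + (9 + 19)*(-1 + 289 - 51) = -435 + 28*237 = -435 + 6636 = 6201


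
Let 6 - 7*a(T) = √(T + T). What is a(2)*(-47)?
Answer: -188/7 ≈ -26.857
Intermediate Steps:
a(T) = 6/7 - √2*√T/7 (a(T) = 6/7 - √(T + T)/7 = 6/7 - √2*√T/7)
a(2)*(-47) = (6/7 - √2*√2/7)*(-47) = (6/7 - 2/7)*(-47) = (4/7)*(-47) = -188/7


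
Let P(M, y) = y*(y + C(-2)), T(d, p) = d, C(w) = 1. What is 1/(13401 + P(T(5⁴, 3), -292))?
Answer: 1/98373 ≈ 1.0165e-5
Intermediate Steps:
P(M, y) = y*(1 + y) (P(M, y) = y*(y + 1) = y*(1 + y))
1/(13401 + P(T(5⁴, 3), -292)) = 1/(13401 - 292*(1 - 292)) = 1/(13401 - 292*(-291)) = 1/(13401 + 84972) = 1/98373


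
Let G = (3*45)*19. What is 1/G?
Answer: 1/2565 ≈ 0.00038986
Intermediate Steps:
G = 2565 (G = 135*19 = 2565)
1/G = 1/2565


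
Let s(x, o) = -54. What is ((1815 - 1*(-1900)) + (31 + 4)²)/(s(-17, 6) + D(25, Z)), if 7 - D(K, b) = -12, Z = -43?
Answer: -988/7 ≈ -141.14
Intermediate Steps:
D(K, b) = 19 (D(K, b) = 7 - 1*(-12) = 7 + 12 = 19)
((1815 - 1*(-1900)) + (31 + 4)²)/(s(-17, 6) + D(25, Z)) = ((1815 - 1*(-1900)) + (31 + 4)²)/(-54 + 19) = ((1815 + 1900) + 35²)/(-35) = (3715 + 1225)*(-1/35) = 4940*(-1/35) = -988/7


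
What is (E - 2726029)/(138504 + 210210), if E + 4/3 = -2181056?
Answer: -14721259/1046142 ≈ -14.072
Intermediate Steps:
E = -6543172/3 (E = -4/3 - 2181056 = -6543172/3 ≈ -2.1811e+6)
(E - 2726029)/(138504 + 210210) = (-6543172/3 - 2726029)/(138504 + 210210) = -14721259/3/348714 = -14721259/3*1/348714 = -14721259/1046142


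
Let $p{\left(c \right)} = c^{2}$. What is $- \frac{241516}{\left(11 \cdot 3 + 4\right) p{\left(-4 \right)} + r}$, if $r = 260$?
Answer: $- \frac{60379}{213} \approx -283.47$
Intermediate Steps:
$- \frac{241516}{\left(11 \cdot 3 + 4\right) p{\left(-4 \right)} + r} = - \frac{241516}{\left(11 \cdot 3 + 4\right) \left(-4\right)^{2} + 260} = - \frac{241516}{\left(33 + 4\right) 16 + 260} = - \frac{241516}{37 \cdot 16 + 260} = - \frac{241516}{592 + 260} = - \frac{241516}{852} = \left(-241516\right) \frac{1}{852} = - \frac{60379}{213}$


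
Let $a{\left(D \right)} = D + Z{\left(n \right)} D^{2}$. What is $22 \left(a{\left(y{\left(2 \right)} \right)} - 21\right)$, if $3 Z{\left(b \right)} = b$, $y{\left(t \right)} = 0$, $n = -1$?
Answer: $-462$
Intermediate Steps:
$Z{\left(b \right)} = \frac{b}{3}$
$a{\left(D \right)} = D - \frac{D^{2}}{3}$ ($a{\left(D \right)} = D + \frac{1}{3} \left(-1\right) D^{2} = D - \frac{D^{2}}{3}$)
$22 \left(a{\left(y{\left(2 \right)} \right)} - 21\right) = 22 \left(\frac{1}{3} \cdot 0 \left(3 - 0\right) - 21\right) = 22 \left(\frac{1}{3} \cdot 0 \left(3 + 0\right) - 21\right) = 22 \left(\frac{1}{3} \cdot 0 \cdot 3 - 21\right) = 22 \left(0 - 21\right) = 22 \left(-21\right) = -462$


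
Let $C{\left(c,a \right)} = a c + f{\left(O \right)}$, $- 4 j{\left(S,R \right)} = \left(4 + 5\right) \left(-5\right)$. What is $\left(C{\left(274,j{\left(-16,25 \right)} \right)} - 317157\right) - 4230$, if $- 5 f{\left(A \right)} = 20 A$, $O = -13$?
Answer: $- \frac{636505}{2} \approx -3.1825 \cdot 10^{5}$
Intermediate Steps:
$f{\left(A \right)} = - 4 A$ ($f{\left(A \right)} = - \frac{20 A}{5} = - 4 A$)
$j{\left(S,R \right)} = \frac{45}{4}$ ($j{\left(S,R \right)} = - \frac{\left(4 + 5\right) \left(-5\right)}{4} = - \frac{9 \left(-5\right)}{4} = \left(- \frac{1}{4}\right) \left(-45\right) = \frac{45}{4}$)
$C{\left(c,a \right)} = 52 + a c$ ($C{\left(c,a \right)} = a c - -52 = a c + 52 = 52 + a c$)
$\left(C{\left(274,j{\left(-16,25 \right)} \right)} - 317157\right) - 4230 = \left(\left(52 + \frac{45}{4} \cdot 274\right) - 317157\right) - 4230 = \left(\left(52 + \frac{6165}{2}\right) - 317157\right) - 4230 = \left(\frac{6269}{2} - 317157\right) - 4230 = - \frac{628045}{2} - 4230 = - \frac{636505}{2}$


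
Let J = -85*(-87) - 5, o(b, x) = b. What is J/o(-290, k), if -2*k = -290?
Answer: -739/29 ≈ -25.483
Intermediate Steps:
k = 145 (k = -½*(-290) = 145)
J = 7390 (J = 7395 - 5 = 7390)
J/o(-290, k) = 7390/(-290) = 7390*(-1/290) = -739/29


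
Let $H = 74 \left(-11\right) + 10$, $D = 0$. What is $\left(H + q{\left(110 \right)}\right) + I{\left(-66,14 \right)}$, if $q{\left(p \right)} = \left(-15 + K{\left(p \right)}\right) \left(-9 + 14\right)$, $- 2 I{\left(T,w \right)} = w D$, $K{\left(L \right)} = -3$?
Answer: $-894$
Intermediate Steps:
$I{\left(T,w \right)} = 0$ ($I{\left(T,w \right)} = - \frac{w 0}{2} = \left(- \frac{1}{2}\right) 0 = 0$)
$H = -804$ ($H = -814 + 10 = -804$)
$q{\left(p \right)} = -90$ ($q{\left(p \right)} = \left(-15 - 3\right) \left(-9 + 14\right) = \left(-18\right) 5 = -90$)
$\left(H + q{\left(110 \right)}\right) + I{\left(-66,14 \right)} = \left(-804 - 90\right) + 0 = -894 + 0 = -894$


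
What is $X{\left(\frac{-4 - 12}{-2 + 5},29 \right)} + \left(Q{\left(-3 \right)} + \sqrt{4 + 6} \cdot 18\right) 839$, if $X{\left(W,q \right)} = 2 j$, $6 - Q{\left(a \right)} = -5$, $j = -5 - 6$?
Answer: $9207 + 15102 \sqrt{10} \approx 56964.0$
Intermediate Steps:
$j = -11$ ($j = -5 - 6 = -11$)
$Q{\left(a \right)} = 11$ ($Q{\left(a \right)} = 6 - -5 = 6 + 5 = 11$)
$X{\left(W,q \right)} = -22$ ($X{\left(W,q \right)} = 2 \left(-11\right) = -22$)
$X{\left(\frac{-4 - 12}{-2 + 5},29 \right)} + \left(Q{\left(-3 \right)} + \sqrt{4 + 6} \cdot 18\right) 839 = -22 + \left(11 + \sqrt{4 + 6} \cdot 18\right) 839 = -22 + \left(11 + \sqrt{10} \cdot 18\right) 839 = -22 + \left(11 + 18 \sqrt{10}\right) 839 = -22 + \left(9229 + 15102 \sqrt{10}\right) = 9207 + 15102 \sqrt{10}$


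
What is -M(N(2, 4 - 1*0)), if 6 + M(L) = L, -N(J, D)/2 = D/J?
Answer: 10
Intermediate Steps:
N(J, D) = -2*D/J
M(L) = -6 + L
-M(N(2, 4 - 1*0)) = -(-6 - 2*(4 - 1*0)/2) = -(-6 - 2*(4 + 0)*1/2) = -(-6 - 2*4*1/2) = -(-6 - 4) = -1*(-10) = 10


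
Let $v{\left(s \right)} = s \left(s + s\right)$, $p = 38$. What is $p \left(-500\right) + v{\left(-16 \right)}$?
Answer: $-18488$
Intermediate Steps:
$v{\left(s \right)} = 2 s^{2}$ ($v{\left(s \right)} = s 2 s = 2 s^{2}$)
$p \left(-500\right) + v{\left(-16 \right)} = 38 \left(-500\right) + 2 \left(-16\right)^{2} = -19000 + 2 \cdot 256 = -19000 + 512 = -18488$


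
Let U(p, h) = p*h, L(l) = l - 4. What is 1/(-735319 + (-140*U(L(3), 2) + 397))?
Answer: -1/734642 ≈ -1.3612e-6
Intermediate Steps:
L(l) = -4 + l
U(p, h) = h*p
1/(-735319 + (-140*U(L(3), 2) + 397)) = 1/(-735319 + (-280*(-4 + 3) + 397)) = 1/(-735319 + (-280*(-1) + 397)) = 1/(-735319 + (-140*(-2) + 397)) = 1/(-735319 + (280 + 397)) = 1/(-735319 + 677) = 1/(-734642) = -1/734642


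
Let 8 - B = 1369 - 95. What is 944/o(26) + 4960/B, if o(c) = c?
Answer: 266536/8229 ≈ 32.390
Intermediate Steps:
B = -1266 (B = 8 - (1369 - 95) = 8 - 1*1274 = 8 - 1274 = -1266)
944/o(26) + 4960/B = 944/26 + 4960/(-1266) = 944*(1/26) + 4960*(-1/1266) = 472/13 - 2480/633 = 266536/8229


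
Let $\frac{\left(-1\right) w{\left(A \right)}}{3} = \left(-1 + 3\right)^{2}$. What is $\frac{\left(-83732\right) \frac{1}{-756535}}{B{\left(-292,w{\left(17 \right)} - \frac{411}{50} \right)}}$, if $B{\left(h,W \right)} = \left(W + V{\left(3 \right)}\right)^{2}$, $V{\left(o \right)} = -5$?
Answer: $\frac{41866000}{240596438147} \approx 0.00017401$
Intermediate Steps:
$w{\left(A \right)} = -12$ ($w{\left(A \right)} = - 3 \left(-1 + 3\right)^{2} = - 3 \cdot 2^{2} = \left(-3\right) 4 = -12$)
$B{\left(h,W \right)} = \left(-5 + W\right)^{2}$ ($B{\left(h,W \right)} = \left(W - 5\right)^{2} = \left(-5 + W\right)^{2}$)
$\frac{\left(-83732\right) \frac{1}{-756535}}{B{\left(-292,w{\left(17 \right)} - \frac{411}{50} \right)}} = \frac{\left(-83732\right) \frac{1}{-756535}}{\left(-5 - \left(12 + \frac{411}{50}\right)\right)^{2}} = \frac{\left(-83732\right) \left(- \frac{1}{756535}\right)}{\left(-5 - \frac{1011}{50}\right)^{2}} = \frac{83732}{756535 \left(-5 - \frac{1011}{50}\right)^{2}} = \frac{83732}{756535 \left(- \frac{1261}{50}\right)^{2}} = \frac{83732}{756535 \cdot \frac{1590121}{2500}} = \frac{83732}{756535} \cdot \frac{2500}{1590121} = \frac{41866000}{240596438147}$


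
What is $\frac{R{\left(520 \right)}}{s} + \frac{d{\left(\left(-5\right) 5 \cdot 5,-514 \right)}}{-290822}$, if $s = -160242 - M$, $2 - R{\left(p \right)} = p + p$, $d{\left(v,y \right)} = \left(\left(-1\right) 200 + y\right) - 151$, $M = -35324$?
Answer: $\frac{204963653}{18164451298} \approx 0.011284$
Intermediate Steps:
$d{\left(v,y \right)} = -351 + y$ ($d{\left(v,y \right)} = \left(-200 + y\right) - 151 = -351 + y$)
$R{\left(p \right)} = 2 - 2 p$ ($R{\left(p \right)} = 2 - \left(p + p\right) = 2 - 2 p$)
$s = -124918$ ($s = -160242 - -35324 = -160242 + 35324 = -124918$)
$\frac{R{\left(520 \right)}}{s} + \frac{d{\left(\left(-5\right) 5 \cdot 5,-514 \right)}}{-290822} = \frac{2 - 1040}{-124918} + \frac{-351 - 514}{-290822} = \left(2 - 1040\right) \left(- \frac{1}{124918}\right) - - \frac{865}{290822} = \left(-1038\right) \left(- \frac{1}{124918}\right) + \frac{865}{290822} = \frac{519}{62459} + \frac{865}{290822} = \frac{204963653}{18164451298}$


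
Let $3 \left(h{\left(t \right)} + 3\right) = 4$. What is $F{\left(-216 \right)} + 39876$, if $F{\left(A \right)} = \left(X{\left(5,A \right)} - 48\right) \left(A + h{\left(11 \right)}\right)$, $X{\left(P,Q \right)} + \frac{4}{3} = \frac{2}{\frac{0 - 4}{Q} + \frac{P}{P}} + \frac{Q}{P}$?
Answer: $\frac{29497052}{495} \approx 59590.0$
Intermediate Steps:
$X{\left(P,Q \right)} = - \frac{4}{3} + \frac{2}{1 - \frac{4}{Q}} + \frac{Q}{P}$ ($X{\left(P,Q \right)} = - \frac{4}{3} + \left(\frac{2}{\frac{0 - 4}{Q} + \frac{P}{P}} + \frac{Q}{P}\right) = - \frac{4}{3} + \left(\frac{2}{\frac{0 - 4}{Q} + 1} + \frac{Q}{P}\right) = - \frac{4}{3} + \left(\frac{2}{- \frac{4}{Q} + 1} + \frac{Q}{P}\right) = - \frac{4}{3} + \left(\frac{2}{1 - \frac{4}{Q}} + \frac{Q}{P}\right) = - \frac{4}{3} + \frac{2}{1 - \frac{4}{Q}} + \frac{Q}{P}$)
$h{\left(t \right)} = - \frac{5}{3}$ ($h{\left(t \right)} = -3 + \frac{1}{3} \cdot 4 = -3 + \frac{4}{3} = - \frac{5}{3}$)
$F{\left(A \right)} = \left(-48 + \frac{80 - 2 A + 3 A^{2}}{15 \left(-4 + A\right)}\right) \left(- \frac{5}{3} + A\right)$ ($F{\left(A \right)} = \left(\frac{- 12 A + 3 A^{2} + 16 \cdot 5 + 2 \cdot 5 A}{3 \cdot 5 \left(-4 + A\right)} - 48\right) \left(A - \frac{5}{3}\right) = \left(\frac{1}{3} \cdot \frac{1}{5} \frac{1}{-4 + A} \left(- 12 A + 3 A^{2} + 80 + 10 A\right) - 48\right) \left(- \frac{5}{3} + A\right) = \left(\frac{1}{3} \cdot \frac{1}{5} \frac{1}{-4 + A} \left(80 - 2 A + 3 A^{2}\right) - 48\right) \left(- \frac{5}{3} + A\right) = \left(\frac{80 - 2 A + 3 A^{2}}{15 \left(-4 + A\right)} - 48\right) \left(- \frac{5}{3} + A\right) = \left(-48 + \frac{80 - 2 A + 3 A^{2}}{15 \left(-4 + A\right)}\right) \left(- \frac{5}{3} + A\right)$)
$F{\left(-216 \right)} + 39876 = \frac{-14800 - 2181 \left(-216\right)^{2} + 9 \left(-216\right)^{3} + 12490 \left(-216\right)}{45 \left(-4 - 216\right)} + 39876 = \frac{-14800 - 101756736 + 9 \left(-10077696\right) - 2697840}{45 \left(-220\right)} + 39876 = \frac{1}{45} \left(- \frac{1}{220}\right) \left(-14800 - 101756736 - 90699264 - 2697840\right) + 39876 = \frac{1}{45} \left(- \frac{1}{220}\right) \left(-195168640\right) + 39876 = \frac{9758432}{495} + 39876 = \frac{29497052}{495}$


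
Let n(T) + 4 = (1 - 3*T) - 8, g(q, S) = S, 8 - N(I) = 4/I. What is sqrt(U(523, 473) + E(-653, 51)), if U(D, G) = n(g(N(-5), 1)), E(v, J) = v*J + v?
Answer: I*sqrt(33970) ≈ 184.31*I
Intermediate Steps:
E(v, J) = v + J*v (E(v, J) = J*v + v = v + J*v)
N(I) = 8 - 4/I
n(T) = -11 - 3*T (n(T) = -4 + ((1 - 3*T) - 8) = -4 + (-7 - 3*T) = -11 - 3*T)
U(D, G) = -14 (U(D, G) = -11 - 3*1 = -11 - 3 = -14)
sqrt(U(523, 473) + E(-653, 51)) = sqrt(-14 - 653*(1 + 51)) = sqrt(-14 - 653*52) = sqrt(-14 - 33956) = sqrt(-33970) = I*sqrt(33970)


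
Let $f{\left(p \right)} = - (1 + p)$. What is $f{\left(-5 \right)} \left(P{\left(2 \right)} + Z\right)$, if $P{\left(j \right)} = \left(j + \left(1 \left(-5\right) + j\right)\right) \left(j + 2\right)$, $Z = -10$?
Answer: $-56$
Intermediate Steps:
$P{\left(j \right)} = \left(-5 + 2 j\right) \left(2 + j\right)$ ($P{\left(j \right)} = \left(j + \left(-5 + j\right)\right) \left(2 + j\right) = \left(-5 + 2 j\right) \left(2 + j\right)$)
$f{\left(p \right)} = -1 - p$
$f{\left(-5 \right)} \left(P{\left(2 \right)} + Z\right) = \left(-1 - -5\right) \left(\left(-10 - 2 + 2 \cdot 2^{2}\right) - 10\right) = \left(-1 + 5\right) \left(\left(-10 - 2 + 2 \cdot 4\right) - 10\right) = 4 \left(\left(-10 - 2 + 8\right) - 10\right) = 4 \left(-4 - 10\right) = 4 \left(-14\right) = -56$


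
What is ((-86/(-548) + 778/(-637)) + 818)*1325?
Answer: 188926851475/174538 ≈ 1.0824e+6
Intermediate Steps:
((-86/(-548) + 778/(-637)) + 818)*1325 = ((-86*(-1/548) + 778*(-1/637)) + 818)*1325 = ((43/274 - 778/637) + 818)*1325 = (-185781/174538 + 818)*1325 = (142586303/174538)*1325 = 188926851475/174538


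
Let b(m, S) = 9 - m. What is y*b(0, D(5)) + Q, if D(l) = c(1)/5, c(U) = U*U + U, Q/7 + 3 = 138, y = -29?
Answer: 684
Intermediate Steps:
Q = 945 (Q = -21 + 7*138 = -21 + 966 = 945)
c(U) = U + U**2 (c(U) = U**2 + U = U + U**2)
D(l) = 2/5 (D(l) = (1*(1 + 1))/5 = (1*2)*(1/5) = 2*(1/5) = 2/5)
y*b(0, D(5)) + Q = -29*(9 - 1*0) + 945 = -29*(9 + 0) + 945 = -29*9 + 945 = -261 + 945 = 684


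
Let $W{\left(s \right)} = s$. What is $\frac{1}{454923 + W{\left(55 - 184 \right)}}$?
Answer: $\frac{1}{454794} \approx 2.1988 \cdot 10^{-6}$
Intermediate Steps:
$\frac{1}{454923 + W{\left(55 - 184 \right)}} = \frac{1}{454923 + \left(55 - 184\right)} = \frac{1}{454923 - 129} = \frac{1}{454794}$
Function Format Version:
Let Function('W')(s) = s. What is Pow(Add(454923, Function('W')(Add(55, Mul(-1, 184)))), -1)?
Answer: Rational(1, 454794) ≈ 2.1988e-6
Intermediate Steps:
Pow(Add(454923, Function('W')(Add(55, Mul(-1, 184)))), -1) = Pow(Add(454923, Add(55, Mul(-1, 184))), -1) = Pow(Add(454923, Add(55, -184)), -1) = Pow(Add(454923, -129), -1) = Pow(454794, -1) = Rational(1, 454794)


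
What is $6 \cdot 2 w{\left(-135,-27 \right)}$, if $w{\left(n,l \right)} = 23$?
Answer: $276$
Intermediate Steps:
$6 \cdot 2 w{\left(-135,-27 \right)} = 6 \cdot 2 \cdot 23 = 12 \cdot 23 = 276$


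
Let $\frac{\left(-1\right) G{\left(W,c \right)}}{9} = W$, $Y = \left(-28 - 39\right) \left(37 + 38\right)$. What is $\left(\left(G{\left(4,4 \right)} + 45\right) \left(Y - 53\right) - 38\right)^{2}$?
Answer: $2092147600$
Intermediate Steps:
$Y = -5025$ ($Y = \left(-67\right) 75 = -5025$)
$G{\left(W,c \right)} = - 9 W$
$\left(\left(G{\left(4,4 \right)} + 45\right) \left(Y - 53\right) - 38\right)^{2} = \left(\left(\left(-9\right) 4 + 45\right) \left(-5025 - 53\right) - 38\right)^{2} = \left(\left(-36 + 45\right) \left(-5078\right) - 38\right)^{2} = \left(9 \left(-5078\right) - 38\right)^{2} = \left(-45702 - 38\right)^{2} = \left(-45740\right)^{2} = 2092147600$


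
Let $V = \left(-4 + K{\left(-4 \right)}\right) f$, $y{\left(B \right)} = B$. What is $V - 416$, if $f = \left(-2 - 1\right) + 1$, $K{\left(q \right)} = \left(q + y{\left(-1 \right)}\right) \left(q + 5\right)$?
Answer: $-398$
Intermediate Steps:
$K{\left(q \right)} = \left(-1 + q\right) \left(5 + q\right)$ ($K{\left(q \right)} = \left(q - 1\right) \left(q + 5\right) = \left(-1 + q\right) \left(5 + q\right)$)
$f = -2$ ($f = -3 + 1 = -2$)
$V = 18$ ($V = \left(-4 + \left(-5 + \left(-4\right)^{2} + 4 \left(-4\right)\right)\right) \left(-2\right) = \left(-4 - 5\right) \left(-2\right) = \left(-9\right) \left(-2\right) = 18$)
$V - 416 = 18 - 416 = -398$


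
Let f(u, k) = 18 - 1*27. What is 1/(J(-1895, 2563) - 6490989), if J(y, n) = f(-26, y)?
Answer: -1/6490998 ≈ -1.5406e-7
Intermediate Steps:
f(u, k) = -9 (f(u, k) = 18 - 27 = -9)
J(y, n) = -9
1/(J(-1895, 2563) - 6490989) = 1/(-9 - 6490989) = 1/(-6490998) = -1/6490998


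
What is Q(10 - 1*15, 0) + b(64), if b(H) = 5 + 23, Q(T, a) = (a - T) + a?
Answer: 33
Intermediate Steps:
Q(T, a) = -T + 2*a
b(H) = 28
Q(10 - 1*15, 0) + b(64) = (-(10 - 1*15) + 2*0) + 28 = (-(10 - 15) + 0) + 28 = (-1*(-5) + 0) + 28 = (5 + 0) + 28 = 5 + 28 = 33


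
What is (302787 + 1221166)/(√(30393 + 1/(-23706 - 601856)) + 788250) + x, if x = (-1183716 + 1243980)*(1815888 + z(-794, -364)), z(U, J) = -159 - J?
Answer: 8507938298313433399679911404/77737092408183827 - 1523953*√11893626306321130/388685462040919135 ≈ 1.0944e+11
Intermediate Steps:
x = 109445028552 (x = (-1183716 + 1243980)*(1815888 + (-159 - 1*(-364))) = 60264*(1815888 + (-159 + 364)) = 60264*(1815888 + 205) = 60264*1816093 = 109445028552)
(302787 + 1221166)/(√(30393 + 1/(-23706 - 601856)) + 788250) + x = (302787 + 1221166)/(√(30393 + 1/(-23706 - 601856)) + 788250) + 109445028552 = 1523953/(√(30393 + 1/(-625562)) + 788250) + 109445028552 = 1523953/(√(30393 - 1/625562) + 788250) + 109445028552 = 1523953/(√(19012705865/625562) + 788250) + 109445028552 = 1523953/(√11893626306321130/625562 + 788250) + 109445028552 = 1523953/(788250 + √11893626306321130/625562) + 109445028552 = 109445028552 + 1523953/(788250 + √11893626306321130/625562)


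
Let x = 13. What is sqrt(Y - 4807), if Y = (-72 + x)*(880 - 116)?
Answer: I*sqrt(49883) ≈ 223.34*I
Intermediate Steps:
Y = -45076 (Y = (-72 + 13)*(880 - 116) = -59*764 = -45076)
sqrt(Y - 4807) = sqrt(-45076 - 4807) = sqrt(-49883) = I*sqrt(49883)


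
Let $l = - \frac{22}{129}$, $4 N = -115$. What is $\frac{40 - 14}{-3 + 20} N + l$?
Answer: $- \frac{193603}{4386} \approx -44.141$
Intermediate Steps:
$N = - \frac{115}{4}$ ($N = \frac{1}{4} \left(-115\right) = - \frac{115}{4} \approx -28.75$)
$l = - \frac{22}{129}$ ($l = \left(-22\right) \frac{1}{129} = - \frac{22}{129} \approx -0.17054$)
$\frac{40 - 14}{-3 + 20} N + l = \frac{40 - 14}{-3 + 20} \left(- \frac{115}{4}\right) - \frac{22}{129} = \frac{26}{17} \left(- \frac{115}{4}\right) - \frac{22}{129} = - \frac{1495}{34} - \frac{22}{129} = - \frac{193603}{4386}$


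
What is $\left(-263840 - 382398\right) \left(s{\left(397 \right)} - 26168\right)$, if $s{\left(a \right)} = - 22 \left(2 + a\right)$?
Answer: $22583433148$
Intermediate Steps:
$s{\left(a \right)} = -44 - 22 a$
$\left(-263840 - 382398\right) \left(s{\left(397 \right)} - 26168\right) = \left(-263840 - 382398\right) \left(\left(-44 - 8734\right) - 26168\right) = - 646238 \left(\left(-44 - 8734\right) - 26168\right) = - 646238 \left(-8778 - 26168\right) = \left(-646238\right) \left(-34946\right) = 22583433148$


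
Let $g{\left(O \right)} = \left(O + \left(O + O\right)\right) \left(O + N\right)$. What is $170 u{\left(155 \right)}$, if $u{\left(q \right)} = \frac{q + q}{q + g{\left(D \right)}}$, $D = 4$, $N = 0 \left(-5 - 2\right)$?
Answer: $\frac{52700}{203} \approx 259.61$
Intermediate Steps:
$N = 0$ ($N = 0 \left(-7\right) = 0$)
$g{\left(O \right)} = 3 O^{2}$ ($g{\left(O \right)} = \left(O + \left(O + O\right)\right) \left(O + 0\right) = \left(O + 2 O\right) O = 3 O O = 3 O^{2}$)
$u{\left(q \right)} = \frac{2 q}{48 + q}$ ($u{\left(q \right)} = \frac{q + q}{q + 3 \cdot 4^{2}} = \frac{2 q}{q + 3 \cdot 16} = \frac{2 q}{q + 48} = \frac{2 q}{48 + q}$)
$170 u{\left(155 \right)} = 170 \cdot 2 \cdot 155 \frac{1}{48 + 155} = 170 \cdot 2 \cdot 155 \cdot \frac{1}{203} = 170 \cdot \frac{310}{203} = \frac{52700}{203}$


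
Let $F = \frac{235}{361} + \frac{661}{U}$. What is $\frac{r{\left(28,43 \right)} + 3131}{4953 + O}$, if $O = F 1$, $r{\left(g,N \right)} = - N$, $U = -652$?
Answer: $\frac{726828736}{1165712115} \approx 0.62351$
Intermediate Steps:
$F = - \frac{85401}{235372}$ ($F = \frac{235}{361} + \frac{661}{-652} = 235 \cdot \frac{1}{361} + 661 \left(- \frac{1}{652}\right) = \frac{235}{361} - \frac{661}{652} = - \frac{85401}{235372} \approx -0.36283$)
$O = - \frac{85401}{235372}$ ($O = \left(- \frac{85401}{235372}\right) 1 = - \frac{85401}{235372} \approx -0.36283$)
$\frac{r{\left(28,43 \right)} + 3131}{4953 + O} = \frac{\left(-1\right) 43 + 3131}{4953 - \frac{85401}{235372}} = \frac{-43 + 3131}{\frac{1165712115}{235372}} = 3088 \cdot \frac{235372}{1165712115} = \frac{726828736}{1165712115}$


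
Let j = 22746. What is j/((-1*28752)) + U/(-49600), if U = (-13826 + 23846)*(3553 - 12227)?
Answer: 650470879/371380 ≈ 1751.5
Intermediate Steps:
U = -86913480 (U = 10020*(-8674) = -86913480)
j/((-1*28752)) + U/(-49600) = 22746/((-1*28752)) - 86913480/(-49600) = 22746/(-28752) - 86913480*(-1/49600) = 22746*(-1/28752) + 2172837/1240 = -3791/4792 + 2172837/1240 = 650470879/371380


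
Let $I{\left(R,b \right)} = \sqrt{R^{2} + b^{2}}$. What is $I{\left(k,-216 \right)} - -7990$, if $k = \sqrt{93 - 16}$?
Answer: $7990 + \sqrt{46733} \approx 8206.2$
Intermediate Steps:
$k = \sqrt{77} \approx 8.775$
$I{\left(k,-216 \right)} - -7990 = \sqrt{\left(\sqrt{77}\right)^{2} + \left(-216\right)^{2}} - -7990 = \sqrt{77 + 46656} + 7990 = \sqrt{46733} + 7990 = 7990 + \sqrt{46733}$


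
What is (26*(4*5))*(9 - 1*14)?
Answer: -2600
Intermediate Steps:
(26*(4*5))*(9 - 1*14) = (26*20)*(9 - 14) = 520*(-5) = -2600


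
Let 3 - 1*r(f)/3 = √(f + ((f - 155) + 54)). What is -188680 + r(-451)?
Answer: -188671 - 3*I*√1003 ≈ -1.8867e+5 - 95.01*I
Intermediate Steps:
r(f) = 9 - 3*√(-101 + 2*f) (r(f) = 9 - 3*√(f + ((f - 155) + 54)) = 9 - 3*√(f + ((-155 + f) + 54)) = 9 - 3*√(f + (-101 + f)) = 9 - 3*√(-101 + 2*f))
-188680 + r(-451) = -188680 + (9 - 3*√(-101 + 2*(-451))) = -188680 + (9 - 3*√(-101 - 902)) = -188680 + (9 - 3*I*√1003) = -188671 - 3*I*√1003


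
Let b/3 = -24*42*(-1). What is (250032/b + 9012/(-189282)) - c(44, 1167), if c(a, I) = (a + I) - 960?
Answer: -334619014/1987461 ≈ -168.36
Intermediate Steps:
c(a, I) = -960 + I + a (c(a, I) = (I + a) - 960 = -960 + I + a)
b = 3024 (b = 3*(-24*42*(-1)) = 3*(-1008*(-1)) = 3*1008 = 3024)
(250032/b + 9012/(-189282)) - c(44, 1167) = (250032/3024 + 9012/(-189282)) - (-960 + 1167 + 44) = (250032*(1/3024) + 9012*(-1/189282)) - 1*251 = (5209/63 - 1502/31547) - 251 = 164233697/1987461 - 251 = -334619014/1987461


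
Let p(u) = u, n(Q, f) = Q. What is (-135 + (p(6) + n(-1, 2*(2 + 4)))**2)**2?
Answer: 12100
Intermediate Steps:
(-135 + (p(6) + n(-1, 2*(2 + 4)))**2)**2 = (-135 + (6 - 1)**2)**2 = (-135 + 5**2)**2 = (-135 + 25)**2 = (-110)**2 = 12100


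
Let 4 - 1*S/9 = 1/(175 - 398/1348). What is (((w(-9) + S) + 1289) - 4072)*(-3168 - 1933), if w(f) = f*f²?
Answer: 2087882872742/117751 ≈ 1.7731e+7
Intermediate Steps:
w(f) = f³
S = 4232970/117751 (S = 36 - 9/(175 - 398/1348) = 36 - 9/(175 - 398*1/1348) = 36 - 9/(175 - 199/674) = 36 - 9/117751/674 = 36 - 9*674/117751 = 36 - 6066/117751 = 4232970/117751 ≈ 35.948)
(((w(-9) + S) + 1289) - 4072)*(-3168 - 1933) = ((((-9)³ + 4232970/117751) + 1289) - 4072)*(-3168 - 1933) = (((-729 + 4232970/117751) + 1289) - 4072)*(-5101) = ((-81607509/117751 + 1289) - 4072)*(-5101) = (70173530/117751 - 4072)*(-5101) = -409308542/117751*(-5101) = 2087882872742/117751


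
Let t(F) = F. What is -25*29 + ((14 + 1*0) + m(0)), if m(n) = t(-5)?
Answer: -716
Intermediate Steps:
m(n) = -5
-25*29 + ((14 + 1*0) + m(0)) = -25*29 + ((14 + 1*0) - 5) = -725 + ((14 + 0) - 5) = -725 + (14 - 5) = -725 + 9 = -716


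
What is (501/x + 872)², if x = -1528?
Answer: 1773997567225/2334784 ≈ 7.5981e+5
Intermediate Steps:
(501/x + 872)² = (501/(-1528) + 872)² = (501*(-1/1528) + 872)² = (-501/1528 + 872)² = (1331915/1528)² = 1773997567225/2334784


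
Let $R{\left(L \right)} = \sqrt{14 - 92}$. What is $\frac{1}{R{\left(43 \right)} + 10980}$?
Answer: $\frac{1830}{20093413} - \frac{i \sqrt{78}}{120560478} \approx 9.1075 \cdot 10^{-5} - 7.3256 \cdot 10^{-8} i$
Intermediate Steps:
$R{\left(L \right)} = i \sqrt{78}$ ($R{\left(L \right)} = \sqrt{-78} = i \sqrt{78}$)
$\frac{1}{R{\left(43 \right)} + 10980} = \frac{1}{i \sqrt{78} + 10980} = \frac{1}{10980 + i \sqrt{78}}$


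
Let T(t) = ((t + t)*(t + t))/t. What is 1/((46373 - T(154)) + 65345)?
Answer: 1/111102 ≈ 9.0007e-6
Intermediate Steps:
T(t) = 4*t (T(t) = ((2*t)*(2*t))/t = (4*t²)/t = 4*t)
1/((46373 - T(154)) + 65345) = 1/((46373 - 4*154) + 65345) = 1/((46373 - 1*616) + 65345) = 1/((46373 - 616) + 65345) = 1/(45757 + 65345) = 1/111102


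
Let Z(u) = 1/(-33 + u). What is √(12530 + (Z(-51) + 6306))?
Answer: √33226683/42 ≈ 137.24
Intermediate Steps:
√(12530 + (Z(-51) + 6306)) = √(12530 + (1/(-33 - 51) + 6306)) = √(12530 + (1/(-84) + 6306)) = √(12530 + (-1/84 + 6306)) = √(12530 + 529703/84) = √(1582223/84) = √33226683/42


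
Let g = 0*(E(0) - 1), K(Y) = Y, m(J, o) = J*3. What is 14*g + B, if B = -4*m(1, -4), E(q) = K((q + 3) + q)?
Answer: -12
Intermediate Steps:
m(J, o) = 3*J
E(q) = 3 + 2*q (E(q) = (q + 3) + q = (3 + q) + q = 3 + 2*q)
B = -12 ≈ -12.000
g = 0 (g = 0*((3 + 2*0) - 1) = 0*((3 + 0) - 1) = 0*(3 - 1) = 0*2 = 0)
14*g + B = 14*0 - 12 = 0 - 12 = -12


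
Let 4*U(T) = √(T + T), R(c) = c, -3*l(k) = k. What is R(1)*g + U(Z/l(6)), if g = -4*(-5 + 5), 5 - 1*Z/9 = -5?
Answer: 3*I*√10/4 ≈ 2.3717*I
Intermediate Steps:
Z = 90 (Z = 45 - 9*(-5) = 45 + 45 = 90)
l(k) = -k/3
g = 0 (g = -4*0 = 0)
U(T) = √2*√T/4 (U(T) = √(T + T)/4 = √(2*T)/4 = (√2*√T)/4 = √2*√T/4)
R(1)*g + U(Z/l(6)) = 1*0 + √2*√(90/((-⅓*6)))/4 = 0 + √2*√(90/(-2))/4 = 0 + √2*√(90*(-½))/4 = 0 + √2*√(-45)/4 = 0 + √2*(3*I*√5)/4 = 0 + 3*I*√10/4 = 3*I*√10/4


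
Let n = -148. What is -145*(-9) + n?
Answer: 1157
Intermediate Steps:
-145*(-9) + n = -145*(-9) - 148 = 1305 - 148 = 1157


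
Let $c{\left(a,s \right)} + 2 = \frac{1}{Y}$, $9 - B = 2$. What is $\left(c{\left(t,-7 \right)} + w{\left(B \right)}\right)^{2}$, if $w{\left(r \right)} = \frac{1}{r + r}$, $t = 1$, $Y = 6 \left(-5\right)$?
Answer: $\frac{42436}{11025} \approx 3.8491$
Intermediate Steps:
$B = 7$ ($B = 9 - 2 = 7$)
$Y = -30$
$c{\left(a,s \right)} = - \frac{61}{30}$ ($c{\left(a,s \right)} = -2 + \frac{1}{-30} = -2 - \frac{1}{30} = - \frac{61}{30}$)
$w{\left(r \right)} = \frac{1}{2 r}$
$\left(c{\left(t,-7 \right)} + w{\left(B \right)}\right)^{2} = \left(- \frac{61}{30} + \frac{1}{2 \cdot 7}\right)^{2} = \left(- \frac{61}{30} + \frac{1}{2} \cdot \frac{1}{7}\right)^{2} = \left(- \frac{61}{30} + \frac{1}{14}\right)^{2} = \left(- \frac{206}{105}\right)^{2} = \frac{42436}{11025}$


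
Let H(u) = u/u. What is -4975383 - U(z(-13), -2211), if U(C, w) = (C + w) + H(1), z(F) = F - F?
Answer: -4973173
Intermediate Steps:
H(u) = 1
z(F) = 0
U(C, w) = 1 + C + w (U(C, w) = (C + w) + 1 = 1 + C + w)
-4975383 - U(z(-13), -2211) = -4975383 - (1 + 0 - 2211) = -4975383 - 1*(-2210) = -4975383 + 2210 = -4973173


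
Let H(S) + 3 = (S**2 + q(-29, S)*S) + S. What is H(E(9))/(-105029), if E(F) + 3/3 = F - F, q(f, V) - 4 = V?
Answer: 6/105029 ≈ 5.7127e-5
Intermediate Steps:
q(f, V) = 4 + V
E(F) = -1 (E(F) = -1 + (F - F) = -1 + 0 = -1)
H(S) = -3 + S + S**2 + S*(4 + S) (H(S) = -3 + ((S**2 + (4 + S)*S) + S) = -3 + ((S**2 + S*(4 + S)) + S) = -3 + (S + S**2 + S*(4 + S)) = -3 + S + S**2 + S*(4 + S))
H(E(9))/(-105029) = (-3 + 2*(-1)**2 + 5*(-1))/(-105029) = (-3 + 2*1 - 5)*(-1/105029) = (-3 + 2 - 5)*(-1/105029) = -6*(-1/105029) = 6/105029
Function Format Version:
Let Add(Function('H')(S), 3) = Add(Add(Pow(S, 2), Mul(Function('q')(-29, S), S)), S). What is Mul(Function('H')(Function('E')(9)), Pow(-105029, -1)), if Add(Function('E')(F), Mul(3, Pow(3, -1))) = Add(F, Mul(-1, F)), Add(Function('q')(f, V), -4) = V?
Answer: Rational(6, 105029) ≈ 5.7127e-5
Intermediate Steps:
Function('q')(f, V) = Add(4, V)
Function('E')(F) = -1 (Function('E')(F) = Add(-1, Add(F, Mul(-1, F))) = Add(-1, 0) = -1)
Function('H')(S) = Add(-3, S, Pow(S, 2), Mul(S, Add(4, S))) (Function('H')(S) = Add(-3, Add(Add(Pow(S, 2), Mul(Add(4, S), S)), S)) = Add(-3, Add(Add(Pow(S, 2), Mul(S, Add(4, S))), S)) = Add(-3, Add(S, Pow(S, 2), Mul(S, Add(4, S)))) = Add(-3, S, Pow(S, 2), Mul(S, Add(4, S))))
Mul(Function('H')(Function('E')(9)), Pow(-105029, -1)) = Mul(Add(-3, Mul(2, Pow(-1, 2)), Mul(5, -1)), Pow(-105029, -1)) = Mul(Add(-3, Mul(2, 1), -5), Rational(-1, 105029)) = Mul(Add(-3, 2, -5), Rational(-1, 105029)) = Mul(-6, Rational(-1, 105029)) = Rational(6, 105029)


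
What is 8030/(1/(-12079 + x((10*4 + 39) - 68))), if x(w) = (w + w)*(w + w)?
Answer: -93107850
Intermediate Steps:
x(w) = 4*w**2 (x(w) = (2*w)*(2*w) = 4*w**2)
8030/(1/(-12079 + x((10*4 + 39) - 68))) = 8030/(1/(-12079 + 4*((10*4 + 39) - 68)**2)) = 8030/(1/(-12079 + 4*((40 + 39) - 68)**2)) = 8030/(1/(-12079 + 4*(79 - 68)**2)) = 8030/(1/(-12079 + 4*11**2)) = 8030/(1/(-12079 + 4*121)) = 8030/(1/(-12079 + 484)) = 8030/(1/(-11595)) = 8030/(-1/11595) = 8030*(-11595) = -93107850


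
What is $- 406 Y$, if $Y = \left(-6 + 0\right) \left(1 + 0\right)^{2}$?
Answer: $2436$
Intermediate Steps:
$Y = -6$ ($Y = - 6 \cdot 1^{2} = \left(-6\right) 1 = -6$)
$- 406 Y = \left(-406\right) \left(-6\right) = 2436$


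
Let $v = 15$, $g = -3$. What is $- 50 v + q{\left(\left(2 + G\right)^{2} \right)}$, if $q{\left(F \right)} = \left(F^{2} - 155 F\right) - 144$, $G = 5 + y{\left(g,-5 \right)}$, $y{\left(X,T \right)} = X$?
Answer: $-3118$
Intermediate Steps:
$G = 2$ ($G = 5 - 3 = 2$)
$q{\left(F \right)} = -144 + F^{2} - 155 F$
$- 50 v + q{\left(\left(2 + G\right)^{2} \right)} = \left(-50\right) 15 - \left(144 - \left(2 + 2\right)^{4} + 155 \left(2 + 2\right)^{2}\right) = -750 - \left(144 - 256 + 2480\right) = -750 - \left(2624 - 256\right) = -750 - 2368 = -3118$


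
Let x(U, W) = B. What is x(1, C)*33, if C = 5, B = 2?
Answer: 66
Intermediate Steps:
x(U, W) = 2
x(1, C)*33 = 2*33 = 66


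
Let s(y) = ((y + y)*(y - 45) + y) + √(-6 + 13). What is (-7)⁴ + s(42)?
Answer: 2191 + √7 ≈ 2193.6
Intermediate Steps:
s(y) = y + √7 + 2*y*(-45 + y) (s(y) = ((2*y)*(-45 + y) + y) + √7 = (2*y*(-45 + y) + y) + √7 = (y + 2*y*(-45 + y)) + √7 = y + √7 + 2*y*(-45 + y))
(-7)⁴ + s(42) = (-7)⁴ + (√7 - 89*42 + 2*42²) = 2401 + (√7 - 3738 + 2*1764) = 2401 + (√7 - 3738 + 3528) = 2401 + (-210 + √7) = 2191 + √7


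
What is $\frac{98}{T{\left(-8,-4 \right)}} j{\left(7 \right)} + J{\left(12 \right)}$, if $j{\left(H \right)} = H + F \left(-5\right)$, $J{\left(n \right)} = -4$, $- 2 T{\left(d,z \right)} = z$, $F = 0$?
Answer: $339$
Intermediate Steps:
$T{\left(d,z \right)} = - \frac{z}{2}$
$j{\left(H \right)} = H$ ($j{\left(H \right)} = H + 0 \left(-5\right) = H + 0 = H$)
$\frac{98}{T{\left(-8,-4 \right)}} j{\left(7 \right)} + J{\left(12 \right)} = \frac{98}{\left(- \frac{1}{2}\right) \left(-4\right)} 7 - 4 = \frac{98}{2} \cdot 7 - 4 = 98 \cdot \frac{1}{2} \cdot 7 - 4 = 49 \cdot 7 - 4 = 343 - 4 = 339$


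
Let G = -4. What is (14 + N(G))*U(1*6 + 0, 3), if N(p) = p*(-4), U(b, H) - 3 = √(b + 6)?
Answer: 90 + 60*√3 ≈ 193.92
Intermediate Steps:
U(b, H) = 3 + √(6 + b) (U(b, H) = 3 + √(b + 6) = 3 + √(6 + b))
N(p) = -4*p
(14 + N(G))*U(1*6 + 0, 3) = (14 - 4*(-4))*(3 + √(6 + (1*6 + 0))) = (14 + 16)*(3 + √(6 + (6 + 0))) = 30*(3 + √(6 + 6)) = 30*(3 + √12) = 30*(3 + 2*√3) = 90 + 60*√3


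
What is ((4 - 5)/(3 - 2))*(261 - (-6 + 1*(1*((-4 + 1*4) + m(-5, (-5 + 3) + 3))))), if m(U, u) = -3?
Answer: -270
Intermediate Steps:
((4 - 5)/(3 - 2))*(261 - (-6 + 1*(1*((-4 + 1*4) + m(-5, (-5 + 3) + 3))))) = ((4 - 5)/(3 - 2))*(261 - (-6 + 1*(1*((-4 + 1*4) - 3)))) = (-1/1)*(261 - (-6 + 1*(1*((-4 + 4) - 3)))) = (-1*1)*(261 - (-6 + 1*(1*(0 - 3)))) = -(261 - (-6 + 1*(1*(-3)))) = -(261 - (-6 + 1*(-3))) = -(261 - (-6 - 3)) = -(261 - 1*(-9)) = -(261 + 9) = -1*270 = -270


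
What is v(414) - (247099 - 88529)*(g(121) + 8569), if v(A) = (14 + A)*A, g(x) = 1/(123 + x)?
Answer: -165750394121/122 ≈ -1.3586e+9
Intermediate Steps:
v(A) = A*(14 + A)
v(414) - (247099 - 88529)*(g(121) + 8569) = 414*(14 + 414) - (247099 - 88529)*(1/(123 + 121) + 8569) = 414*428 - 158570*(1/244 + 8569) = 177192 - 158570*(1/244 + 8569) = 177192 - 158570*2090837/244 = 177192 - 1*165772011545/122 = 177192 - 165772011545/122 = -165750394121/122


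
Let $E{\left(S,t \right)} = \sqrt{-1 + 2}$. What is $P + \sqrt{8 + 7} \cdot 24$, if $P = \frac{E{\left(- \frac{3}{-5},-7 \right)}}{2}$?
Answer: $\frac{1}{2} + 24 \sqrt{15} \approx 93.452$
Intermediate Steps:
$E{\left(S,t \right)} = 1$ ($E{\left(S,t \right)} = \sqrt{1} = 1$)
$P = \frac{1}{2}$ ($P = 1 \cdot \frac{1}{2} = \frac{1}{2} \approx 0.5$)
$P + \sqrt{8 + 7} \cdot 24 = \frac{1}{2} + \sqrt{8 + 7} \cdot 24 = \frac{1}{2} + \sqrt{15} \cdot 24 = \frac{1}{2} + 24 \sqrt{15}$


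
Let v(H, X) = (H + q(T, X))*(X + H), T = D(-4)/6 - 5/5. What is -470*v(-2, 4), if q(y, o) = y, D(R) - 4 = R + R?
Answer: 10340/3 ≈ 3446.7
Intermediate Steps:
D(R) = 4 + 2*R (D(R) = 4 + (R + R) = 4 + 2*R)
T = -5/3 (T = (4 + 2*(-4))/6 - 5/5 = (4 - 8)*(⅙) - 5*⅕ = -4*⅙ - 1 = -⅔ - 1 = -5/3 ≈ -1.6667)
v(H, X) = (-5/3 + H)*(H + X) (v(H, X) = (H - 5/3)*(X + H) = (-5/3 + H)*(H + X))
-470*v(-2, 4) = -470*((-2)² - 5/3*(-2) - 5/3*4 - 2*4) = -470*(4 + 10/3 - 20/3 - 8) = -470*(-22/3) = 10340/3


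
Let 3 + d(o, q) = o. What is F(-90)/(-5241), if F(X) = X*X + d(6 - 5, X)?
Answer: -8098/5241 ≈ -1.5451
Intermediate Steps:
d(o, q) = -3 + o
F(X) = -2 + X² (F(X) = X*X + (-3 + (6 - 5)) = X² + (-3 + 1) = X² - 2 = -2 + X²)
F(-90)/(-5241) = (-2 + (-90)²)/(-5241) = (-2 + 8100)*(-1/5241) = 8098*(-1/5241) = -8098/5241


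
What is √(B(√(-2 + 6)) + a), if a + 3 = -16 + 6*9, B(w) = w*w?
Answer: √39 ≈ 6.2450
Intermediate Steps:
B(w) = w²
a = 35 (a = -3 + (-16 + 6*9) = -3 + (-16 + 54) = -3 + 38 = 35)
√(B(√(-2 + 6)) + a) = √((√(-2 + 6))² + 35) = √((√4)² + 35) = √(2² + 35) = √(4 + 35) = √39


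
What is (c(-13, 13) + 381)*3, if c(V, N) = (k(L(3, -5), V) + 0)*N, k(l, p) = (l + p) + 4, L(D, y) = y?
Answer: 597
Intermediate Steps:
k(l, p) = 4 + l + p
c(V, N) = N*(-1 + V) (c(V, N) = ((4 - 5 + V) + 0)*N = ((-1 + V) + 0)*N = (-1 + V)*N = N*(-1 + V))
(c(-13, 13) + 381)*3 = (13*(-1 - 13) + 381)*3 = (13*(-14) + 381)*3 = (-182 + 381)*3 = 199*3 = 597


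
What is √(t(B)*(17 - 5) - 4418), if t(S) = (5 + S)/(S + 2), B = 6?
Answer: I*√17606/2 ≈ 66.344*I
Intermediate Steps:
t(S) = (5 + S)/(2 + S)
√(t(B)*(17 - 5) - 4418) = √(((5 + 6)/(2 + 6))*(17 - 5) - 4418) = √((11/8)*12 - 4418) = √(33/2 - 4418) = √(-8803/2) = I*√17606/2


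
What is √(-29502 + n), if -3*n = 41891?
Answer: I*√391191/3 ≈ 208.48*I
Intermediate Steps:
n = -41891/3 (n = -⅓*41891 = -41891/3 ≈ -13964.)
√(-29502 + n) = √(-29502 - 41891/3) = √(-130397/3) = I*√391191/3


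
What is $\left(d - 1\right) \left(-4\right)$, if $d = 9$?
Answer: $-32$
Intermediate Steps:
$\left(d - 1\right) \left(-4\right) = \left(9 - 1\right) \left(-4\right) = 8 \left(-4\right) = -32$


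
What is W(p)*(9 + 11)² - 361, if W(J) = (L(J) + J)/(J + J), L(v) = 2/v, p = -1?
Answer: 239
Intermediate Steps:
W(J) = (J + 2/J)/(2*J) (W(J) = (2/J + J)/(J + J) = (J + 2/J)/((2*J)) = (J + 2/J)*(1/(2*J)) = (J + 2/J)/(2*J))
W(p)*(9 + 11)² - 361 = (½ + (-1)⁻²)*(9 + 11)² - 361 = (½ + 1)*20² - 361 = (3/2)*400 - 361 = 600 - 361 = 239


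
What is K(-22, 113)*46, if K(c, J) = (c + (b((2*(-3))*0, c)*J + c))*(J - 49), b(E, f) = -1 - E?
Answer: -462208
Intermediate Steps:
K(c, J) = (-49 + J)*(-J + 2*c) (K(c, J) = (c + ((-1 - 2*(-3)*0)*J + c))*(J - 49) = (c + ((-1 - (-6)*0)*J + c))*(-49 + J) = (c + ((-1 - 1*0)*J + c))*(-49 + J) = (c + ((-1 + 0)*J + c))*(-49 + J) = (c + (-J + c))*(-49 + J) = (c + (c - J))*(-49 + J) = (-J + 2*c)*(-49 + J) = (-49 + J)*(-J + 2*c))
K(-22, 113)*46 = (-1*113**2 - 98*(-22) + 49*113 + 2*113*(-22))*46 = (-1*12769 + 2156 + 5537 - 4972)*46 = (-12769 + 2156 + 5537 - 4972)*46 = -10048*46 = -462208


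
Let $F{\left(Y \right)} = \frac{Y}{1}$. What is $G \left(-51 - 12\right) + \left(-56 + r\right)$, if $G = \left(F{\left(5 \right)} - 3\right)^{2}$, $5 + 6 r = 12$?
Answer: $- \frac{1841}{6} \approx -306.83$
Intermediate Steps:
$F{\left(Y \right)} = Y$ ($F{\left(Y \right)} = Y 1 = Y$)
$r = \frac{7}{6}$ ($r = - \frac{5}{6} + \frac{1}{6} \cdot 12 = - \frac{5}{6} + 2 = \frac{7}{6} \approx 1.1667$)
$G = 4$ ($G = \left(5 - 3\right)^{2} = 2^{2} = 4$)
$G \left(-51 - 12\right) + \left(-56 + r\right) = 4 \left(-51 - 12\right) + \left(-56 + \frac{7}{6}\right) = 4 \left(-63\right) - \frac{329}{6} = -252 - \frac{329}{6} = - \frac{1841}{6}$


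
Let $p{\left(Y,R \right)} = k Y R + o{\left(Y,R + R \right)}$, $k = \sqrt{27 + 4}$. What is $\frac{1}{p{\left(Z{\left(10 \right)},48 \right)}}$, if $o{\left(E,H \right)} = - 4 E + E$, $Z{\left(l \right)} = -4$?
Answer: $- \frac{1}{95220} - \frac{4 \sqrt{31}}{23805} \approx -0.00094606$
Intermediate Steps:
$k = \sqrt{31} \approx 5.5678$
$o{\left(E,H \right)} = - 3 E$
$p{\left(Y,R \right)} = - 3 Y + R Y \sqrt{31}$ ($p{\left(Y,R \right)} = \sqrt{31} Y R - 3 Y = Y \sqrt{31} R - 3 Y = R Y \sqrt{31} - 3 Y = - 3 Y + R Y \sqrt{31}$)
$\frac{1}{p{\left(Z{\left(10 \right)},48 \right)}} = \frac{1}{\left(-4\right) \left(-3 + 48 \sqrt{31}\right)} = \frac{1}{12 - 192 \sqrt{31}}$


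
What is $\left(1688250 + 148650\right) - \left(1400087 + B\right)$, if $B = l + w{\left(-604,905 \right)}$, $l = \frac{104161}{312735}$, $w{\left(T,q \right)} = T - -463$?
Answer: $\frac{136650705029}{312735} \approx 4.3695 \cdot 10^{5}$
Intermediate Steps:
$w{\left(T,q \right)} = 463 + T$ ($w{\left(T,q \right)} = T + 463 = 463 + T$)
$l = \frac{104161}{312735}$ ($l = 104161 \cdot \frac{1}{312735} = \frac{104161}{312735} \approx 0.33306$)
$B = - \frac{43991474}{312735}$ ($B = \frac{104161}{312735} + \left(463 - 604\right) = \frac{104161}{312735} - 141 = - \frac{43991474}{312735} \approx -140.67$)
$\left(1688250 + 148650\right) - \left(1400087 + B\right) = \left(1688250 + 148650\right) - \left(1400087 - \frac{43991474}{312735}\right) = 1836900 - \frac{437812216471}{312735} = \frac{136650705029}{312735}$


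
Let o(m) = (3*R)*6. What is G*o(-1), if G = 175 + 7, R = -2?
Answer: -6552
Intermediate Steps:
o(m) = -36 (o(m) = (3*(-2))*6 = -6*6 = -36)
G = 182
G*o(-1) = 182*(-36) = -6552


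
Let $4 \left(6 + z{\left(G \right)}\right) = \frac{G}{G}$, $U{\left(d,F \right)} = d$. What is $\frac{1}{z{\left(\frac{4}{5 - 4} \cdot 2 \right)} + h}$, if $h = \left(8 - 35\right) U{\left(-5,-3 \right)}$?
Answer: $\frac{4}{517} \approx 0.0077369$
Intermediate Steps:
$z{\left(G \right)} = - \frac{23}{4}$ ($z{\left(G \right)} = -6 + \frac{G \frac{1}{G}}{4} = -6 + \frac{1}{4} \cdot 1 = -6 + \frac{1}{4} = - \frac{23}{4}$)
$h = 135$ ($h = \left(8 - 35\right) \left(-5\right) = \left(-27\right) \left(-5\right) = 135$)
$\frac{1}{z{\left(\frac{4}{5 - 4} \cdot 2 \right)} + h} = \frac{1}{- \frac{23}{4} + 135} = \frac{1}{\frac{517}{4}} = \frac{4}{517}$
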